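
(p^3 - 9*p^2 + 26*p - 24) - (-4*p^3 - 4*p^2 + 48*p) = 5*p^3 - 5*p^2 - 22*p - 24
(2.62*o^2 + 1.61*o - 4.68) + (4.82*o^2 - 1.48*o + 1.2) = 7.44*o^2 + 0.13*o - 3.48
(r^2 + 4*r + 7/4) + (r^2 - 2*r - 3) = 2*r^2 + 2*r - 5/4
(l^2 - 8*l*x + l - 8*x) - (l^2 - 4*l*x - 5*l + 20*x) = -4*l*x + 6*l - 28*x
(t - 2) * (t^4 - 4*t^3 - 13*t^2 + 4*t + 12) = t^5 - 6*t^4 - 5*t^3 + 30*t^2 + 4*t - 24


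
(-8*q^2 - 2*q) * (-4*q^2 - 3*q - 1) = 32*q^4 + 32*q^3 + 14*q^2 + 2*q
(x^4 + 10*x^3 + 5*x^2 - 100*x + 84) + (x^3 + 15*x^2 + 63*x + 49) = x^4 + 11*x^3 + 20*x^2 - 37*x + 133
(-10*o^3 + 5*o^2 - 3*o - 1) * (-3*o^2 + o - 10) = 30*o^5 - 25*o^4 + 114*o^3 - 50*o^2 + 29*o + 10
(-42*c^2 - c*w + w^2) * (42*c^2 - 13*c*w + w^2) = -1764*c^4 + 504*c^3*w + 13*c^2*w^2 - 14*c*w^3 + w^4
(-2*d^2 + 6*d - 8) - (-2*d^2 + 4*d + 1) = 2*d - 9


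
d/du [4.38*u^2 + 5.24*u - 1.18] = 8.76*u + 5.24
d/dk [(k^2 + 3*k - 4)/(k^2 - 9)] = (-3*k^2 - 10*k - 27)/(k^4 - 18*k^2 + 81)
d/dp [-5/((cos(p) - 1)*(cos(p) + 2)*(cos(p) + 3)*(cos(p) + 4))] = -10*(37*cos(p)/2 + 6*cos(2*p) + cos(3*p)/2 + 5)*sin(p)/((cos(p) - 1)^2*(cos(p) + 2)^2*(cos(p) + 3)^2*(cos(p) + 4)^2)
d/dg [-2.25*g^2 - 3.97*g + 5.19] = -4.5*g - 3.97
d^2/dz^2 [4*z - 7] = 0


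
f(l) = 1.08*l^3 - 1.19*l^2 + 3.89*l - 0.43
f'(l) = 3.24*l^2 - 2.38*l + 3.89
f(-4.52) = -142.06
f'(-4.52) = 80.84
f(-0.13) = -0.96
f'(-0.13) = 4.25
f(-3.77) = -89.88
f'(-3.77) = 58.91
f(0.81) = 2.51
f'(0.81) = 4.09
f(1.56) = 6.84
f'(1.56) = 8.06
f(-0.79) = -4.78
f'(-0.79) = 7.79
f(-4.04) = -106.78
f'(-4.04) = 66.39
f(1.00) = 3.35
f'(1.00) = 4.75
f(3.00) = 29.69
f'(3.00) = 25.91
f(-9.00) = -919.15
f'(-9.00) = 287.75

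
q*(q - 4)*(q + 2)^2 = q^4 - 12*q^2 - 16*q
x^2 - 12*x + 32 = (x - 8)*(x - 4)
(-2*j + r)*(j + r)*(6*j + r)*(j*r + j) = -12*j^4*r - 12*j^4 - 8*j^3*r^2 - 8*j^3*r + 5*j^2*r^3 + 5*j^2*r^2 + j*r^4 + j*r^3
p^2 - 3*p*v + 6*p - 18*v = (p + 6)*(p - 3*v)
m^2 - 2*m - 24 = (m - 6)*(m + 4)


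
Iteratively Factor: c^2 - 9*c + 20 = (c - 4)*(c - 5)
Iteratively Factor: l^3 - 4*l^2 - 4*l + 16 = (l + 2)*(l^2 - 6*l + 8) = (l - 4)*(l + 2)*(l - 2)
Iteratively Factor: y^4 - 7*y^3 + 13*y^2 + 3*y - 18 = (y - 2)*(y^3 - 5*y^2 + 3*y + 9) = (y - 3)*(y - 2)*(y^2 - 2*y - 3) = (y - 3)*(y - 2)*(y + 1)*(y - 3)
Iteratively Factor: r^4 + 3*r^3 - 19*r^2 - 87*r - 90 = (r + 2)*(r^3 + r^2 - 21*r - 45) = (r + 2)*(r + 3)*(r^2 - 2*r - 15) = (r + 2)*(r + 3)^2*(r - 5)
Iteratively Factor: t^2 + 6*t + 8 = (t + 4)*(t + 2)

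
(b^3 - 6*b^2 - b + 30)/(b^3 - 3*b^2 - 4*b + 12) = (b - 5)/(b - 2)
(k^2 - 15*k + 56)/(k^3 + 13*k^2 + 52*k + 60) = (k^2 - 15*k + 56)/(k^3 + 13*k^2 + 52*k + 60)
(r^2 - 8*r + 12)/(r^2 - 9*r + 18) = (r - 2)/(r - 3)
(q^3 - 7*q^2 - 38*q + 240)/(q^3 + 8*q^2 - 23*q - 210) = (q - 8)/(q + 7)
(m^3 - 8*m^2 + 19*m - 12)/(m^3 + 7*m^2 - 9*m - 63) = (m^2 - 5*m + 4)/(m^2 + 10*m + 21)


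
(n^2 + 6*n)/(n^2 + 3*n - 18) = n/(n - 3)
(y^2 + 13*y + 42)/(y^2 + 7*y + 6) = (y + 7)/(y + 1)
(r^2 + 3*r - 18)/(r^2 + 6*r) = (r - 3)/r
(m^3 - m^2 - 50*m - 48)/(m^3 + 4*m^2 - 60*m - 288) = (m + 1)/(m + 6)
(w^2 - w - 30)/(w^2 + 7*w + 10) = (w - 6)/(w + 2)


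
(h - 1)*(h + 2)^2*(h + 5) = h^4 + 8*h^3 + 15*h^2 - 4*h - 20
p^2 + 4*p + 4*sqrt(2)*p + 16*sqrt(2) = (p + 4)*(p + 4*sqrt(2))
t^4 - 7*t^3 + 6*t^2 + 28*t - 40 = (t - 5)*(t - 2)^2*(t + 2)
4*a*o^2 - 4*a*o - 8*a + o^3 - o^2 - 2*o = (4*a + o)*(o - 2)*(o + 1)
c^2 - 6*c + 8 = (c - 4)*(c - 2)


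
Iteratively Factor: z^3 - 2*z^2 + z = (z)*(z^2 - 2*z + 1) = z*(z - 1)*(z - 1)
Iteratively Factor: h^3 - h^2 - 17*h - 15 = (h + 3)*(h^2 - 4*h - 5) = (h - 5)*(h + 3)*(h + 1)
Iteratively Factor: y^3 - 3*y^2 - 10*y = (y)*(y^2 - 3*y - 10) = y*(y - 5)*(y + 2)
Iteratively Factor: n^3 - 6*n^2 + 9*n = (n - 3)*(n^2 - 3*n) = n*(n - 3)*(n - 3)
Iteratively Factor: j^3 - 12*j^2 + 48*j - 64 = (j - 4)*(j^2 - 8*j + 16) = (j - 4)^2*(j - 4)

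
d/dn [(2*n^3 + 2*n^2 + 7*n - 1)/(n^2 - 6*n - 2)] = (2*n^4 - 24*n^3 - 31*n^2 - 6*n - 20)/(n^4 - 12*n^3 + 32*n^2 + 24*n + 4)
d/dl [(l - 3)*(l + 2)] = 2*l - 1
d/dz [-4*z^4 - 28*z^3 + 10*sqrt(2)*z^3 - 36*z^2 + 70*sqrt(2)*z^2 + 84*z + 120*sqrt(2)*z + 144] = -16*z^3 - 84*z^2 + 30*sqrt(2)*z^2 - 72*z + 140*sqrt(2)*z + 84 + 120*sqrt(2)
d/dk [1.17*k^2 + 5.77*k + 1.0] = 2.34*k + 5.77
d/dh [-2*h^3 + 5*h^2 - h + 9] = -6*h^2 + 10*h - 1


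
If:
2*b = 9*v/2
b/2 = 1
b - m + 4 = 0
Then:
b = 2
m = 6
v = 8/9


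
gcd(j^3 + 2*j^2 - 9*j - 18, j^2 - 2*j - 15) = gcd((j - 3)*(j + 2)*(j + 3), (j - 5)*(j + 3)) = j + 3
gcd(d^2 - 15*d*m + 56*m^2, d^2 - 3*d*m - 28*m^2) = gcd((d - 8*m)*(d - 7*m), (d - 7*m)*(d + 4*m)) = d - 7*m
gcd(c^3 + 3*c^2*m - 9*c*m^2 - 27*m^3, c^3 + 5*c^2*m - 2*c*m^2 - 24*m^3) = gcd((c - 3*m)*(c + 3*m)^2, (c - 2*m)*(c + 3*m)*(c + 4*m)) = c + 3*m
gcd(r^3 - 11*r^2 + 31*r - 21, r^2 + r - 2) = r - 1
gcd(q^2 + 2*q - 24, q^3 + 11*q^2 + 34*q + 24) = q + 6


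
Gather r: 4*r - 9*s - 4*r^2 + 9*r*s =-4*r^2 + r*(9*s + 4) - 9*s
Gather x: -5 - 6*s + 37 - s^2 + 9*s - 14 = -s^2 + 3*s + 18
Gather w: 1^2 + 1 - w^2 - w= -w^2 - w + 2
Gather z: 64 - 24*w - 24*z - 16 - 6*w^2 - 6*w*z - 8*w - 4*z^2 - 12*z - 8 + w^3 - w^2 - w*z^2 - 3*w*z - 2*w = w^3 - 7*w^2 - 34*w + z^2*(-w - 4) + z*(-9*w - 36) + 40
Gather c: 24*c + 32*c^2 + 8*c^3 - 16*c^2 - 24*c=8*c^3 + 16*c^2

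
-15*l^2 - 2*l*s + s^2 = (-5*l + s)*(3*l + s)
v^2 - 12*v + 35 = (v - 7)*(v - 5)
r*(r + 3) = r^2 + 3*r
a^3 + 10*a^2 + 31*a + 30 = (a + 2)*(a + 3)*(a + 5)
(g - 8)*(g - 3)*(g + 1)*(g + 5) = g^4 - 5*g^3 - 37*g^2 + 89*g + 120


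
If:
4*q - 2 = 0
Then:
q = 1/2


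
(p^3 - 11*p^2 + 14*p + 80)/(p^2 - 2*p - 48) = (p^2 - 3*p - 10)/(p + 6)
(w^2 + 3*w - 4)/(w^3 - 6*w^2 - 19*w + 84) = (w - 1)/(w^2 - 10*w + 21)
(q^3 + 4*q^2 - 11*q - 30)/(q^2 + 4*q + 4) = (q^2 + 2*q - 15)/(q + 2)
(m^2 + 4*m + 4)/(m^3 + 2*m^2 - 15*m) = (m^2 + 4*m + 4)/(m*(m^2 + 2*m - 15))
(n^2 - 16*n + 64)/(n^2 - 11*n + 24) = (n - 8)/(n - 3)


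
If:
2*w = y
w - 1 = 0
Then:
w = 1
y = 2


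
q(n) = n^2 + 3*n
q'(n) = 2*n + 3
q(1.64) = 7.61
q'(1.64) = 6.28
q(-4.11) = 4.56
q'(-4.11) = -5.22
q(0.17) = 0.54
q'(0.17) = 3.34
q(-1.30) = -2.21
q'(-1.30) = 0.40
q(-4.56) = 7.11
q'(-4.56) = -6.12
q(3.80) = 25.84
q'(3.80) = 10.60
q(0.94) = 3.70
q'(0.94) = 4.88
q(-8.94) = 53.10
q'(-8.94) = -14.88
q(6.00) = 54.00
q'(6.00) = 15.00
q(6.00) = 54.00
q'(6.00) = 15.00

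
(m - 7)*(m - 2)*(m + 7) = m^3 - 2*m^2 - 49*m + 98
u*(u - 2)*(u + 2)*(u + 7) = u^4 + 7*u^3 - 4*u^2 - 28*u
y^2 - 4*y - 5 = (y - 5)*(y + 1)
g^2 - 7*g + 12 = (g - 4)*(g - 3)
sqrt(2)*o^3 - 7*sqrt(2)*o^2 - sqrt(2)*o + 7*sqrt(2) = (o - 7)*(o - 1)*(sqrt(2)*o + sqrt(2))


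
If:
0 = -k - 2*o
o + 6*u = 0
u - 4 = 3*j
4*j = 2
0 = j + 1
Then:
No Solution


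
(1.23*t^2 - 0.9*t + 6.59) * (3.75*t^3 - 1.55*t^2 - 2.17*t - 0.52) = 4.6125*t^5 - 5.2815*t^4 + 23.4384*t^3 - 8.9011*t^2 - 13.8323*t - 3.4268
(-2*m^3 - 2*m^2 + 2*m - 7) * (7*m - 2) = -14*m^4 - 10*m^3 + 18*m^2 - 53*m + 14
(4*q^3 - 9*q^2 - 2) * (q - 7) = 4*q^4 - 37*q^3 + 63*q^2 - 2*q + 14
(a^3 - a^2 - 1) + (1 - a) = a^3 - a^2 - a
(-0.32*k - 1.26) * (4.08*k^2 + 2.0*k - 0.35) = -1.3056*k^3 - 5.7808*k^2 - 2.408*k + 0.441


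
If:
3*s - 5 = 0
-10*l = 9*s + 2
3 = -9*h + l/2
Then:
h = -77/180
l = -17/10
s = 5/3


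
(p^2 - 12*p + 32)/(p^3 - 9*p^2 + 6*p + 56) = (p - 8)/(p^2 - 5*p - 14)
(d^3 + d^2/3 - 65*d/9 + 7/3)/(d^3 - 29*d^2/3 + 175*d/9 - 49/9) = (d + 3)/(d - 7)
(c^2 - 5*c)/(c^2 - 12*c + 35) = c/(c - 7)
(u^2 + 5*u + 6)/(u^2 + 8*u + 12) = (u + 3)/(u + 6)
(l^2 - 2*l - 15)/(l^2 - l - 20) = (l + 3)/(l + 4)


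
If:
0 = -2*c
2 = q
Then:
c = 0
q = 2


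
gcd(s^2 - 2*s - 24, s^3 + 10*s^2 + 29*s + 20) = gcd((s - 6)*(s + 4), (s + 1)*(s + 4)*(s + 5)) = s + 4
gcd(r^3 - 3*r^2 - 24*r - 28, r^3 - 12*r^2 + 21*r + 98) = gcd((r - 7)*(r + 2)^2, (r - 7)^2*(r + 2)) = r^2 - 5*r - 14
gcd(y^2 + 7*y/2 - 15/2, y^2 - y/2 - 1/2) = 1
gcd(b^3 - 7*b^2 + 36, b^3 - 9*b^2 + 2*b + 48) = b^2 - b - 6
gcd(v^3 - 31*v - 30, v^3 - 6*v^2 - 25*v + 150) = v^2 - v - 30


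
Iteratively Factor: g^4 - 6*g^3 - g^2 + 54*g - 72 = (g - 4)*(g^3 - 2*g^2 - 9*g + 18) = (g - 4)*(g - 3)*(g^2 + g - 6) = (g - 4)*(g - 3)*(g - 2)*(g + 3)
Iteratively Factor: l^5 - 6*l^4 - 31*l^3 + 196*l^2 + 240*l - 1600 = (l - 5)*(l^4 - l^3 - 36*l^2 + 16*l + 320) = (l - 5)*(l + 4)*(l^3 - 5*l^2 - 16*l + 80) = (l - 5)^2*(l + 4)*(l^2 - 16) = (l - 5)^2*(l + 4)^2*(l - 4)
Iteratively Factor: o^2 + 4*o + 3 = (o + 1)*(o + 3)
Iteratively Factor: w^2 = (w)*(w)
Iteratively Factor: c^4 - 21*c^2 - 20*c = (c + 4)*(c^3 - 4*c^2 - 5*c) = (c + 1)*(c + 4)*(c^2 - 5*c) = c*(c + 1)*(c + 4)*(c - 5)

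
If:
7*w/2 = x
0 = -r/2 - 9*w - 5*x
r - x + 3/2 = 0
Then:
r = -159/113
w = 3/113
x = 21/226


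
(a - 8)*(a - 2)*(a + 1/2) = a^3 - 19*a^2/2 + 11*a + 8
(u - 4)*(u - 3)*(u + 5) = u^3 - 2*u^2 - 23*u + 60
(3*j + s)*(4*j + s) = 12*j^2 + 7*j*s + s^2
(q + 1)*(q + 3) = q^2 + 4*q + 3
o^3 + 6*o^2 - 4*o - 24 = (o - 2)*(o + 2)*(o + 6)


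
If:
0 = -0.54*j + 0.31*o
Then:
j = 0.574074074074074*o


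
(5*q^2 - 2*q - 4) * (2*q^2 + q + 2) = 10*q^4 + q^3 - 8*q - 8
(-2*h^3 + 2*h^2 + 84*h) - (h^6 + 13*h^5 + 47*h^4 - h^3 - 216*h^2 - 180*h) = -h^6 - 13*h^5 - 47*h^4 - h^3 + 218*h^2 + 264*h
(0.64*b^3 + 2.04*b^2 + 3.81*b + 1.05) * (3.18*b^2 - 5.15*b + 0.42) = 2.0352*b^5 + 3.1912*b^4 + 1.8786*b^3 - 15.4257*b^2 - 3.8073*b + 0.441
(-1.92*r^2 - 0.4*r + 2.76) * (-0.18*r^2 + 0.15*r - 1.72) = 0.3456*r^4 - 0.216*r^3 + 2.7456*r^2 + 1.102*r - 4.7472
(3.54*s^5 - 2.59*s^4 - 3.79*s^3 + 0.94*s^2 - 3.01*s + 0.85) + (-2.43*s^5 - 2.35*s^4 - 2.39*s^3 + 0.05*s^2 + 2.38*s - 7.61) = 1.11*s^5 - 4.94*s^4 - 6.18*s^3 + 0.99*s^2 - 0.63*s - 6.76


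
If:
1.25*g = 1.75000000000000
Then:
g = 1.40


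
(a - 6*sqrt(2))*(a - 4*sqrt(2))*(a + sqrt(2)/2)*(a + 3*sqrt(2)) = a^4 - 13*sqrt(2)*a^3/2 - 19*a^2 + 138*sqrt(2)*a + 144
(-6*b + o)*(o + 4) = -6*b*o - 24*b + o^2 + 4*o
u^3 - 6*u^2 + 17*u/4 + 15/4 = (u - 5)*(u - 3/2)*(u + 1/2)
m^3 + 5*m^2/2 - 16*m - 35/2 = (m - 7/2)*(m + 1)*(m + 5)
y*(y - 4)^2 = y^3 - 8*y^2 + 16*y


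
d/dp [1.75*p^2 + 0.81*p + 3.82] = 3.5*p + 0.81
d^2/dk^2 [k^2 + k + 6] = 2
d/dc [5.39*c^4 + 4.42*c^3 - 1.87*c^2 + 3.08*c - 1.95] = 21.56*c^3 + 13.26*c^2 - 3.74*c + 3.08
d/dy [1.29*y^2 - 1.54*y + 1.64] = 2.58*y - 1.54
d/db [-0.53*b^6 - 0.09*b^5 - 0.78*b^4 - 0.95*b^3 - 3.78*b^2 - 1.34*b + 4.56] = -3.18*b^5 - 0.45*b^4 - 3.12*b^3 - 2.85*b^2 - 7.56*b - 1.34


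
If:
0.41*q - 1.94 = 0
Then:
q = 4.73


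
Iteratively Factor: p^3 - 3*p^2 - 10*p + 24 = (p - 2)*(p^2 - p - 12) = (p - 2)*(p + 3)*(p - 4)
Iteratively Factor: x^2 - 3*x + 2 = (x - 2)*(x - 1)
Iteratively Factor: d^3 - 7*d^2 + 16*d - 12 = (d - 2)*(d^2 - 5*d + 6) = (d - 3)*(d - 2)*(d - 2)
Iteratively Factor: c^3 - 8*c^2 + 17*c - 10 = (c - 2)*(c^2 - 6*c + 5) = (c - 5)*(c - 2)*(c - 1)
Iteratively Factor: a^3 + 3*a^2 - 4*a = (a - 1)*(a^2 + 4*a) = a*(a - 1)*(a + 4)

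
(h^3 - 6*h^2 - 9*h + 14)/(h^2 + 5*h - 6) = (h^2 - 5*h - 14)/(h + 6)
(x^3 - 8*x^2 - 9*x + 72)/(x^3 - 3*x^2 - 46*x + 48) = (x^2 - 9)/(x^2 + 5*x - 6)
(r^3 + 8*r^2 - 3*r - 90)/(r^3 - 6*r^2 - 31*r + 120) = (r + 6)/(r - 8)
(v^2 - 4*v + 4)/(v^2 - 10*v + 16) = (v - 2)/(v - 8)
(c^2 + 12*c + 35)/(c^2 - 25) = (c + 7)/(c - 5)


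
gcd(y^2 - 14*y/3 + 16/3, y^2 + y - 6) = y - 2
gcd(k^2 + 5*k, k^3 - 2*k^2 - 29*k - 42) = 1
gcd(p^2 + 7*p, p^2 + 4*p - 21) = p + 7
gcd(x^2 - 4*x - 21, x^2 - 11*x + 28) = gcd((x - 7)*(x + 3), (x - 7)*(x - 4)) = x - 7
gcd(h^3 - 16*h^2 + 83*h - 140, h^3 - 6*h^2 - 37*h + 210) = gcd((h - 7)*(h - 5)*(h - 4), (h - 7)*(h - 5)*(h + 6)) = h^2 - 12*h + 35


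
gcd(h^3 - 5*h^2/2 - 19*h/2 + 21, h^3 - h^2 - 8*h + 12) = h^2 + h - 6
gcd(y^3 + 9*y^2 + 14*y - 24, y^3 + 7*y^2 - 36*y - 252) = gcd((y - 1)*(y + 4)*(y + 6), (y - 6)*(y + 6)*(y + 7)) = y + 6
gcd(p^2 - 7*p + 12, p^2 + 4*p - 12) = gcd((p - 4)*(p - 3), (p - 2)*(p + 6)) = 1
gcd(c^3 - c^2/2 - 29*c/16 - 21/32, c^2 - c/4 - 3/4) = c + 3/4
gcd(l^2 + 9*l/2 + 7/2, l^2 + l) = l + 1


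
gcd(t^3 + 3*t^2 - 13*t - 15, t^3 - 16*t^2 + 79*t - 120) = t - 3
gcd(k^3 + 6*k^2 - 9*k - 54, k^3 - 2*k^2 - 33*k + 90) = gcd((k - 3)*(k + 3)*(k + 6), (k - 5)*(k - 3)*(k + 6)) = k^2 + 3*k - 18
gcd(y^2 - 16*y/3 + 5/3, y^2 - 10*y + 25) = y - 5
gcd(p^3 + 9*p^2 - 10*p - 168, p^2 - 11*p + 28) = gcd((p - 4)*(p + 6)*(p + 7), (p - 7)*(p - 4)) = p - 4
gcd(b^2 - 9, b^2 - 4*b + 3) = b - 3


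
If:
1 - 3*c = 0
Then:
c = 1/3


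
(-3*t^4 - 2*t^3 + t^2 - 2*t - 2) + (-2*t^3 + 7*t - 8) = -3*t^4 - 4*t^3 + t^2 + 5*t - 10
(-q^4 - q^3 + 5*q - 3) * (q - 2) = -q^5 + q^4 + 2*q^3 + 5*q^2 - 13*q + 6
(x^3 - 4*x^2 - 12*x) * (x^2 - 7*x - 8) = x^5 - 11*x^4 + 8*x^3 + 116*x^2 + 96*x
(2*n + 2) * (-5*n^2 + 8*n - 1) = -10*n^3 + 6*n^2 + 14*n - 2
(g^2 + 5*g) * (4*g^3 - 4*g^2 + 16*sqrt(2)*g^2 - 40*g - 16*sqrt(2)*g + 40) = 4*g^5 + 16*g^4 + 16*sqrt(2)*g^4 - 60*g^3 + 64*sqrt(2)*g^3 - 160*g^2 - 80*sqrt(2)*g^2 + 200*g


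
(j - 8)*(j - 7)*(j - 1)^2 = j^4 - 17*j^3 + 87*j^2 - 127*j + 56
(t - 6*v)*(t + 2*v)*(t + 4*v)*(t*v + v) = t^4*v + t^3*v - 28*t^2*v^3 - 48*t*v^4 - 28*t*v^3 - 48*v^4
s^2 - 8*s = s*(s - 8)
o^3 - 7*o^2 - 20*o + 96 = (o - 8)*(o - 3)*(o + 4)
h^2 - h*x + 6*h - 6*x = (h + 6)*(h - x)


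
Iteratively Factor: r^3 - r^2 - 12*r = (r + 3)*(r^2 - 4*r) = (r - 4)*(r + 3)*(r)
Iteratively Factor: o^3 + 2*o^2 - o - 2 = (o + 1)*(o^2 + o - 2) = (o - 1)*(o + 1)*(o + 2)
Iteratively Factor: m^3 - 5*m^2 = (m)*(m^2 - 5*m) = m^2*(m - 5)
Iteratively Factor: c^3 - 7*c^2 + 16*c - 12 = (c - 3)*(c^2 - 4*c + 4) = (c - 3)*(c - 2)*(c - 2)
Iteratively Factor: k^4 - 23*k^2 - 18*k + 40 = (k - 1)*(k^3 + k^2 - 22*k - 40) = (k - 5)*(k - 1)*(k^2 + 6*k + 8) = (k - 5)*(k - 1)*(k + 2)*(k + 4)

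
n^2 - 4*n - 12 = (n - 6)*(n + 2)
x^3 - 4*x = x*(x - 2)*(x + 2)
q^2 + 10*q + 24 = (q + 4)*(q + 6)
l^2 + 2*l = l*(l + 2)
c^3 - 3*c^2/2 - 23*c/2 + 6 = (c - 4)*(c - 1/2)*(c + 3)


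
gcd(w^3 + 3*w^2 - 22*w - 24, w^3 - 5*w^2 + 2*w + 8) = w^2 - 3*w - 4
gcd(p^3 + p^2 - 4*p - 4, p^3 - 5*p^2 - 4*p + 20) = p^2 - 4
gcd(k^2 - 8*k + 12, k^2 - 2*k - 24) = k - 6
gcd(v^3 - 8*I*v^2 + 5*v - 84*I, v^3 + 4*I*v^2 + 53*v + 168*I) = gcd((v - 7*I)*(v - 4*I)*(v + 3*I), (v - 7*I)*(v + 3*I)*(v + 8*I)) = v^2 - 4*I*v + 21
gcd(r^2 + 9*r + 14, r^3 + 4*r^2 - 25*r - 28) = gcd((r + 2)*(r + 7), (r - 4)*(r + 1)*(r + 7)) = r + 7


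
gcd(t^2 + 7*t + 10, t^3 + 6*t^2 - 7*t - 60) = t + 5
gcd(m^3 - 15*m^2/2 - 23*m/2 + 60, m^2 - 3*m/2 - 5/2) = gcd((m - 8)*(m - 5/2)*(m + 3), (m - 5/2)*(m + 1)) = m - 5/2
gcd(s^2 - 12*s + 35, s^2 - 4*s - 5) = s - 5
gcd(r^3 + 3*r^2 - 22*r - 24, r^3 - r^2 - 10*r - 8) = r^2 - 3*r - 4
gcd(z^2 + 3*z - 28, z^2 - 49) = z + 7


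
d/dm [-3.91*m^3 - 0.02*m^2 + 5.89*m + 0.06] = -11.73*m^2 - 0.04*m + 5.89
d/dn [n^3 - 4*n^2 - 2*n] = 3*n^2 - 8*n - 2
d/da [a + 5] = 1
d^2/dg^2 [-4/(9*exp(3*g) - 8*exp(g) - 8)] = 4*(2*(27*exp(2*g) - 8)^2*exp(g) + (81*exp(2*g) - 8)*(-9*exp(3*g) + 8*exp(g) + 8))*exp(g)/(-9*exp(3*g) + 8*exp(g) + 8)^3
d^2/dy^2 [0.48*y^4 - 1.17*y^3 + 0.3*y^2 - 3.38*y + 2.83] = 5.76*y^2 - 7.02*y + 0.6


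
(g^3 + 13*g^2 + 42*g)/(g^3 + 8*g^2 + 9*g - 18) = g*(g + 7)/(g^2 + 2*g - 3)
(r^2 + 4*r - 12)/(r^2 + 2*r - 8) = (r + 6)/(r + 4)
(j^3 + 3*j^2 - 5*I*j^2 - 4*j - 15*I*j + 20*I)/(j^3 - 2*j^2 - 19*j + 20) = (j - 5*I)/(j - 5)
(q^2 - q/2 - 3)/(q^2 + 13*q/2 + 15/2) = (q - 2)/(q + 5)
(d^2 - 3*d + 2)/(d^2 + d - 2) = (d - 2)/(d + 2)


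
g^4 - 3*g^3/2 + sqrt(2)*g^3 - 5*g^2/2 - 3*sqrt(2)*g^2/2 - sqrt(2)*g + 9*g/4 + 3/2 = (g - 2)*(g + 1/2)*(g - sqrt(2)/2)*(g + 3*sqrt(2)/2)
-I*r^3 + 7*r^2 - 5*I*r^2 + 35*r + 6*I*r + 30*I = (r + 5)*(r + 6*I)*(-I*r + 1)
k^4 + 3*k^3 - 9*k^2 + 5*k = k*(k - 1)^2*(k + 5)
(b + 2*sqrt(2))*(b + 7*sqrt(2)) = b^2 + 9*sqrt(2)*b + 28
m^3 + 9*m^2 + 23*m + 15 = (m + 1)*(m + 3)*(m + 5)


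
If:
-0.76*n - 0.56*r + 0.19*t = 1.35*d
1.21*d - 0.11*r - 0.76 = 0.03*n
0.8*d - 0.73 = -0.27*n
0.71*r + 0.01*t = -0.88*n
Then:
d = 0.52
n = 1.16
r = -1.49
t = 3.94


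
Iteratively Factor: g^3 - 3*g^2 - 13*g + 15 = (g - 5)*(g^2 + 2*g - 3) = (g - 5)*(g + 3)*(g - 1)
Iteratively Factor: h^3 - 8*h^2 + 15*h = (h - 5)*(h^2 - 3*h) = (h - 5)*(h - 3)*(h)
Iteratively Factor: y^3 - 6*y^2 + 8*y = (y)*(y^2 - 6*y + 8) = y*(y - 4)*(y - 2)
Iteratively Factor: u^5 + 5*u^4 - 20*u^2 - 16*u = (u + 2)*(u^4 + 3*u^3 - 6*u^2 - 8*u) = (u - 2)*(u + 2)*(u^3 + 5*u^2 + 4*u) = u*(u - 2)*(u + 2)*(u^2 + 5*u + 4) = u*(u - 2)*(u + 2)*(u + 4)*(u + 1)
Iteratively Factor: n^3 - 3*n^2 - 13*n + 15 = (n - 5)*(n^2 + 2*n - 3) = (n - 5)*(n + 3)*(n - 1)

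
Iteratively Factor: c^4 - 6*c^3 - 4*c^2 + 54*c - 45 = (c + 3)*(c^3 - 9*c^2 + 23*c - 15) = (c - 1)*(c + 3)*(c^2 - 8*c + 15) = (c - 5)*(c - 1)*(c + 3)*(c - 3)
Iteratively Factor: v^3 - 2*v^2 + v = (v - 1)*(v^2 - v) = v*(v - 1)*(v - 1)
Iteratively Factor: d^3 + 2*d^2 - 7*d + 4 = (d + 4)*(d^2 - 2*d + 1) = (d - 1)*(d + 4)*(d - 1)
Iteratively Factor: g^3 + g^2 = (g + 1)*(g^2) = g*(g + 1)*(g)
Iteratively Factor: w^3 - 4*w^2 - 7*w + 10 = (w - 5)*(w^2 + w - 2) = (w - 5)*(w - 1)*(w + 2)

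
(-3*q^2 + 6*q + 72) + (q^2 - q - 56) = -2*q^2 + 5*q + 16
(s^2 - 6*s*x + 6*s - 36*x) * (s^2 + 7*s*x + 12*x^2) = s^4 + s^3*x + 6*s^3 - 30*s^2*x^2 + 6*s^2*x - 72*s*x^3 - 180*s*x^2 - 432*x^3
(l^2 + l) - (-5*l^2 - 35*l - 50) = 6*l^2 + 36*l + 50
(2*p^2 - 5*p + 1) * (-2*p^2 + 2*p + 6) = -4*p^4 + 14*p^3 - 28*p + 6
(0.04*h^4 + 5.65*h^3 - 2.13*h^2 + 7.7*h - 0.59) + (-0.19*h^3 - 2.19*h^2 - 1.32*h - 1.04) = 0.04*h^4 + 5.46*h^3 - 4.32*h^2 + 6.38*h - 1.63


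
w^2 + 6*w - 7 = (w - 1)*(w + 7)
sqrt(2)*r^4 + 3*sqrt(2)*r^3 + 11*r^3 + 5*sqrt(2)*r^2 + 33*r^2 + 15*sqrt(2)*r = r*(r + 3)*(r + 5*sqrt(2))*(sqrt(2)*r + 1)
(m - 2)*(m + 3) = m^2 + m - 6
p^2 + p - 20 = (p - 4)*(p + 5)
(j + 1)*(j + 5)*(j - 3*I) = j^3 + 6*j^2 - 3*I*j^2 + 5*j - 18*I*j - 15*I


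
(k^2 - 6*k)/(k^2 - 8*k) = (k - 6)/(k - 8)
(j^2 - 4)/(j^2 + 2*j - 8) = (j + 2)/(j + 4)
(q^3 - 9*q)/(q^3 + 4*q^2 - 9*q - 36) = q/(q + 4)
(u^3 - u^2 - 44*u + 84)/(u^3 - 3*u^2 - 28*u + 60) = (u + 7)/(u + 5)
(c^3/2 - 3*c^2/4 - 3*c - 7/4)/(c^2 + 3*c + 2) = (2*c^2 - 5*c - 7)/(4*(c + 2))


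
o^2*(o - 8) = o^3 - 8*o^2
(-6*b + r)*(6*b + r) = -36*b^2 + r^2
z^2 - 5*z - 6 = (z - 6)*(z + 1)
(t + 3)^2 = t^2 + 6*t + 9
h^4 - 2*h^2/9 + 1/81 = (h - 1/3)^2*(h + 1/3)^2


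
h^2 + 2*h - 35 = (h - 5)*(h + 7)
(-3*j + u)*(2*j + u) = -6*j^2 - j*u + u^2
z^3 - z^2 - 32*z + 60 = (z - 5)*(z - 2)*(z + 6)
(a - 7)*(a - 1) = a^2 - 8*a + 7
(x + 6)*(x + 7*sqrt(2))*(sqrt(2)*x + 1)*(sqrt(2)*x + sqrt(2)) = 2*x^4 + 14*x^3 + 15*sqrt(2)*x^3 + 26*x^2 + 105*sqrt(2)*x^2 + 98*x + 90*sqrt(2)*x + 84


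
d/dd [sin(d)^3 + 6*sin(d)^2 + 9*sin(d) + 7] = 3*(sin(d)^2 + 4*sin(d) + 3)*cos(d)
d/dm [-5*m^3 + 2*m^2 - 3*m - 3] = -15*m^2 + 4*m - 3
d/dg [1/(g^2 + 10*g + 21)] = 2*(-g - 5)/(g^2 + 10*g + 21)^2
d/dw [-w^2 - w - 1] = -2*w - 1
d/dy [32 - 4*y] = -4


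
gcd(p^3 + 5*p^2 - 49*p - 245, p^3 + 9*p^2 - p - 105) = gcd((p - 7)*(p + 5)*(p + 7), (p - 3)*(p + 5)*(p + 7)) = p^2 + 12*p + 35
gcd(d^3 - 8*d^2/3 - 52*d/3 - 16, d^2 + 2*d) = d + 2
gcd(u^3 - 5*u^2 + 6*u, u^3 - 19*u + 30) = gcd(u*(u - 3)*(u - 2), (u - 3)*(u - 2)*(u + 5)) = u^2 - 5*u + 6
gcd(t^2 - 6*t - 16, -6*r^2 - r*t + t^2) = 1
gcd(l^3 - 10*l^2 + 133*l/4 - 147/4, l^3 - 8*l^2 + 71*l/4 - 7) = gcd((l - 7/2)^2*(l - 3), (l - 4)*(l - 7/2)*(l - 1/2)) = l - 7/2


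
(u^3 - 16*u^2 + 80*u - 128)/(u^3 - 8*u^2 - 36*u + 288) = (u^2 - 8*u + 16)/(u^2 - 36)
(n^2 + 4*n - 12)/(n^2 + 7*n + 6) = (n - 2)/(n + 1)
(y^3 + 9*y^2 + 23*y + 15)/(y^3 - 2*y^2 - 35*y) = (y^2 + 4*y + 3)/(y*(y - 7))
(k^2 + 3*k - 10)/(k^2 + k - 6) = (k + 5)/(k + 3)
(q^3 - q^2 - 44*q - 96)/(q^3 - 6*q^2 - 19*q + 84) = (q^2 - 5*q - 24)/(q^2 - 10*q + 21)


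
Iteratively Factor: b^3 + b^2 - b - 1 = (b + 1)*(b^2 - 1) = (b - 1)*(b + 1)*(b + 1)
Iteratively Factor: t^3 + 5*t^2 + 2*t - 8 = (t + 2)*(t^2 + 3*t - 4) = (t - 1)*(t + 2)*(t + 4)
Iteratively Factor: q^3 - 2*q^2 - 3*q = (q + 1)*(q^2 - 3*q) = q*(q + 1)*(q - 3)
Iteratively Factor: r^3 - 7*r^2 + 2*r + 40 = (r + 2)*(r^2 - 9*r + 20) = (r - 5)*(r + 2)*(r - 4)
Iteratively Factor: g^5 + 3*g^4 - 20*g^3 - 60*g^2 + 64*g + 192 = (g + 2)*(g^4 + g^3 - 22*g^2 - 16*g + 96) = (g + 2)*(g + 4)*(g^3 - 3*g^2 - 10*g + 24) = (g - 2)*(g + 2)*(g + 4)*(g^2 - g - 12) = (g - 4)*(g - 2)*(g + 2)*(g + 4)*(g + 3)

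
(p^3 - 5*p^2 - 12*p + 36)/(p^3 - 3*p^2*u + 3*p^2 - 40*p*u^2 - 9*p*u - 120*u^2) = (p^2 - 8*p + 12)/(p^2 - 3*p*u - 40*u^2)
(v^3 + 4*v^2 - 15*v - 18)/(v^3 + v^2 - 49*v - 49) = (v^2 + 3*v - 18)/(v^2 - 49)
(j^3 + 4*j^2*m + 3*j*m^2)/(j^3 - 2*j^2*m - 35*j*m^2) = (j^2 + 4*j*m + 3*m^2)/(j^2 - 2*j*m - 35*m^2)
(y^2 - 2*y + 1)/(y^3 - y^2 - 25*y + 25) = (y - 1)/(y^2 - 25)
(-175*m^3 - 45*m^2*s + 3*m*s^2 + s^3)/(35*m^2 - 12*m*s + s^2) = (25*m^2 + 10*m*s + s^2)/(-5*m + s)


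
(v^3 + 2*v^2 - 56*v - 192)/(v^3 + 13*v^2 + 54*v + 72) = (v - 8)/(v + 3)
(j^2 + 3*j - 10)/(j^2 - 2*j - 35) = (j - 2)/(j - 7)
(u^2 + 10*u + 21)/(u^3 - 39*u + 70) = (u + 3)/(u^2 - 7*u + 10)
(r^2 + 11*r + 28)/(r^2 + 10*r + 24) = (r + 7)/(r + 6)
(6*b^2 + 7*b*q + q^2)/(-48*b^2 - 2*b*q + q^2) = (b + q)/(-8*b + q)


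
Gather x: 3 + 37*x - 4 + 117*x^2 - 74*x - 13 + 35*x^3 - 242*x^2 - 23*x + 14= 35*x^3 - 125*x^2 - 60*x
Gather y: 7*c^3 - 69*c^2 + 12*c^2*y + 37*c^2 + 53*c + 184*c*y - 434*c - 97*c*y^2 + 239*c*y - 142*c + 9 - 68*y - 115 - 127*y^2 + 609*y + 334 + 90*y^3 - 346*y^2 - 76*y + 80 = 7*c^3 - 32*c^2 - 523*c + 90*y^3 + y^2*(-97*c - 473) + y*(12*c^2 + 423*c + 465) + 308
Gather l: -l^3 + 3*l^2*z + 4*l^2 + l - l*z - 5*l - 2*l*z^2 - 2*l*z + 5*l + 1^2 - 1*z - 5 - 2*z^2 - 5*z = -l^3 + l^2*(3*z + 4) + l*(-2*z^2 - 3*z + 1) - 2*z^2 - 6*z - 4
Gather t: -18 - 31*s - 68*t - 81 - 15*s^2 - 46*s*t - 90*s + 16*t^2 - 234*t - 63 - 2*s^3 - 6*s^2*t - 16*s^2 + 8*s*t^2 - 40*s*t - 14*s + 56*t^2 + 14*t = -2*s^3 - 31*s^2 - 135*s + t^2*(8*s + 72) + t*(-6*s^2 - 86*s - 288) - 162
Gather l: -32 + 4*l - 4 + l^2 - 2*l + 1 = l^2 + 2*l - 35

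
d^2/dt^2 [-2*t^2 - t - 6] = -4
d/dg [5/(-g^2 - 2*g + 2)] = 10*(g + 1)/(g^2 + 2*g - 2)^2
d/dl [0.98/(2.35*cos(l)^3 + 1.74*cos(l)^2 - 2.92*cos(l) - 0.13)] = (6.909*cos(l)^2 + 3.4104*cos(l) - 2.8616)*sin(l)/(2.35*cos(l)^3 + 1.74*cos(l)^2 - 2.92*cos(l) - 0.13)^2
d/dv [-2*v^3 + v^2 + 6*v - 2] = -6*v^2 + 2*v + 6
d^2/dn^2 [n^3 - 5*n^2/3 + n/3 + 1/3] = 6*n - 10/3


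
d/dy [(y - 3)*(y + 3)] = 2*y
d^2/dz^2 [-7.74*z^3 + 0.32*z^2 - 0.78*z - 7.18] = 0.64 - 46.44*z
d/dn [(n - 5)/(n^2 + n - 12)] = (n^2 + n - (n - 5)*(2*n + 1) - 12)/(n^2 + n - 12)^2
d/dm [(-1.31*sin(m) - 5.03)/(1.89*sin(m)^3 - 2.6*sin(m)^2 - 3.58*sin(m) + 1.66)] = (4.9518*sin(m)^3 + 25.1141*sin(m)^2 - 26.156*sin(m) - 20.182)*cos(m)/(3.5721*sin(m)^6 - 9.828*sin(m)^5 - 6.7724*sin(m)^4 + 24.8908*sin(m)^3 + 4.1844*sin(m)^2 - 11.8856*sin(m) + 2.7556)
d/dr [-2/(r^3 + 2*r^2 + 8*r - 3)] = 2*(3*r^2 + 4*r + 8)/(r^3 + 2*r^2 + 8*r - 3)^2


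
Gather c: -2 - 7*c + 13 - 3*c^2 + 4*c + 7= -3*c^2 - 3*c + 18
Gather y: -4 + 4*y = 4*y - 4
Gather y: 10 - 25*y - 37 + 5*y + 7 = -20*y - 20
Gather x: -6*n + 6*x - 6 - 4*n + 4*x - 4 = -10*n + 10*x - 10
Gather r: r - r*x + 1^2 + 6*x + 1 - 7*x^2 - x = r*(1 - x) - 7*x^2 + 5*x + 2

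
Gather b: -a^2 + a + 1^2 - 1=-a^2 + a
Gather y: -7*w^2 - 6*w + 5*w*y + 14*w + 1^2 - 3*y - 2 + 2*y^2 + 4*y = -7*w^2 + 8*w + 2*y^2 + y*(5*w + 1) - 1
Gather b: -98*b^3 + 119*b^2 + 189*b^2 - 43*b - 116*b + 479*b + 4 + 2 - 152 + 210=-98*b^3 + 308*b^2 + 320*b + 64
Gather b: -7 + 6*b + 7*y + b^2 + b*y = b^2 + b*(y + 6) + 7*y - 7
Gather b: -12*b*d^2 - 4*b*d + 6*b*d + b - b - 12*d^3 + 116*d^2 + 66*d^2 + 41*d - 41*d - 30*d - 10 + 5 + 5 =b*(-12*d^2 + 2*d) - 12*d^3 + 182*d^2 - 30*d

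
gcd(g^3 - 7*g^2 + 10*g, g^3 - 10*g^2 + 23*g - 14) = g - 2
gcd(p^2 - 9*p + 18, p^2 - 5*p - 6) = p - 6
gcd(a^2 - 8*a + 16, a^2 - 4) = 1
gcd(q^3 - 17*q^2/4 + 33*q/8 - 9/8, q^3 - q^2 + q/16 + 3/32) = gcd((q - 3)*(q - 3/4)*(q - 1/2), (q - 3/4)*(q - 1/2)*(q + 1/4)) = q^2 - 5*q/4 + 3/8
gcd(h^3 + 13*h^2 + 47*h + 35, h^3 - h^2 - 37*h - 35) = h^2 + 6*h + 5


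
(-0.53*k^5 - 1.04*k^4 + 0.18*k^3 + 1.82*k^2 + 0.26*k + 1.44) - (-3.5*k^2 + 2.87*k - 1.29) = -0.53*k^5 - 1.04*k^4 + 0.18*k^3 + 5.32*k^2 - 2.61*k + 2.73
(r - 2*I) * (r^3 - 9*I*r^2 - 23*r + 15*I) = r^4 - 11*I*r^3 - 41*r^2 + 61*I*r + 30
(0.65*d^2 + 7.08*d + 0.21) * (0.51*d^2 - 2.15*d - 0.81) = 0.3315*d^4 + 2.2133*d^3 - 15.6414*d^2 - 6.1863*d - 0.1701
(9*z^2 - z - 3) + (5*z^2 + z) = 14*z^2 - 3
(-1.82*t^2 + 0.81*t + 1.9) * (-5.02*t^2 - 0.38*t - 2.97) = 9.1364*t^4 - 3.3746*t^3 - 4.4404*t^2 - 3.1277*t - 5.643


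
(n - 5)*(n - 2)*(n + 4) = n^3 - 3*n^2 - 18*n + 40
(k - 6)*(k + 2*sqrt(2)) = k^2 - 6*k + 2*sqrt(2)*k - 12*sqrt(2)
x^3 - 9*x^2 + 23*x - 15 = (x - 5)*(x - 3)*(x - 1)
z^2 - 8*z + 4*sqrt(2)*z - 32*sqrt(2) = (z - 8)*(z + 4*sqrt(2))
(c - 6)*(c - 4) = c^2 - 10*c + 24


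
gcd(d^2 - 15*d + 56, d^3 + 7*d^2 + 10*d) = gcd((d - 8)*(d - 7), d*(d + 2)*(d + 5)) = 1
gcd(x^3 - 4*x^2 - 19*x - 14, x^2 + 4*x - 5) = 1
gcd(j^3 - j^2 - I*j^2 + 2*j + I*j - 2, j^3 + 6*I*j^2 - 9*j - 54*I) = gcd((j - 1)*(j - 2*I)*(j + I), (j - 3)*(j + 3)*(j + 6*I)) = 1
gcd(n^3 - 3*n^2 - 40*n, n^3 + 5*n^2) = n^2 + 5*n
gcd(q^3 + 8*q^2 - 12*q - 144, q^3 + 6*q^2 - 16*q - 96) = q^2 + 2*q - 24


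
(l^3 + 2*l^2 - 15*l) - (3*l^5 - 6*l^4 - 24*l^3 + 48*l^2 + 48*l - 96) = -3*l^5 + 6*l^4 + 25*l^3 - 46*l^2 - 63*l + 96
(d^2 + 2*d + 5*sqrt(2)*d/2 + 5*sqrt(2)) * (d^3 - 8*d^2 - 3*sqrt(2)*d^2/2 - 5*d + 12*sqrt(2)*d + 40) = d^5 - 6*d^4 + sqrt(2)*d^4 - 57*d^3/2 - 6*sqrt(2)*d^3 - 57*sqrt(2)*d^2/2 + 75*d^2 + 75*sqrt(2)*d + 200*d + 200*sqrt(2)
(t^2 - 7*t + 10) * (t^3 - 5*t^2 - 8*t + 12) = t^5 - 12*t^4 + 37*t^3 + 18*t^2 - 164*t + 120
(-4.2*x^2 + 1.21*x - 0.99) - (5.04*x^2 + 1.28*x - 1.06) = -9.24*x^2 - 0.0700000000000001*x + 0.0700000000000001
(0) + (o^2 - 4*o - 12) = o^2 - 4*o - 12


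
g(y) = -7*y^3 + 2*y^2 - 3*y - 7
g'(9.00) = -1668.00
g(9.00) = -4975.00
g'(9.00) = -1668.00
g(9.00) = -4975.00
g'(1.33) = -34.83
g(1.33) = -23.92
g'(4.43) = -397.40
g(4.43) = -589.61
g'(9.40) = -1820.96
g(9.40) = -5672.57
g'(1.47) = -42.50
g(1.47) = -29.32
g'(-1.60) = -63.16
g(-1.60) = 31.59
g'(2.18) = -94.08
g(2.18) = -76.56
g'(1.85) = -67.47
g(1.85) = -50.03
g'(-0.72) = -16.77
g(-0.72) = -1.19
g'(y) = -21*y^2 + 4*y - 3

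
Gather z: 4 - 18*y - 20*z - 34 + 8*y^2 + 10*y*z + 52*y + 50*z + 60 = 8*y^2 + 34*y + z*(10*y + 30) + 30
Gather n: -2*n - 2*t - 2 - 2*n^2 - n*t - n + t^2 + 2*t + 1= -2*n^2 + n*(-t - 3) + t^2 - 1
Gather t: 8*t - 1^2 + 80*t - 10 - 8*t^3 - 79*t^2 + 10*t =-8*t^3 - 79*t^2 + 98*t - 11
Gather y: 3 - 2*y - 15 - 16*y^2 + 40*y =-16*y^2 + 38*y - 12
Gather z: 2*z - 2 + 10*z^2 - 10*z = 10*z^2 - 8*z - 2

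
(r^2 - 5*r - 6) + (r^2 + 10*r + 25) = 2*r^2 + 5*r + 19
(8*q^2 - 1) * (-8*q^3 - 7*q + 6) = -64*q^5 - 48*q^3 + 48*q^2 + 7*q - 6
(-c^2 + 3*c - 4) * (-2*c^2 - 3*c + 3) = 2*c^4 - 3*c^3 - 4*c^2 + 21*c - 12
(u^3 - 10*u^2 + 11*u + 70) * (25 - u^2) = -u^5 + 10*u^4 + 14*u^3 - 320*u^2 + 275*u + 1750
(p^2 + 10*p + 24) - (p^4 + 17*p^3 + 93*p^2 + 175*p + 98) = -p^4 - 17*p^3 - 92*p^2 - 165*p - 74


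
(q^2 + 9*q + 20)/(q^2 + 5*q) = (q + 4)/q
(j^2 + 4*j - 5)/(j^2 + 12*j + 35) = (j - 1)/(j + 7)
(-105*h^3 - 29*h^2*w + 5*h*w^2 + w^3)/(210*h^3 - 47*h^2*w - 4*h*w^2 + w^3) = (3*h + w)/(-6*h + w)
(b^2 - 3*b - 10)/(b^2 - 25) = (b + 2)/(b + 5)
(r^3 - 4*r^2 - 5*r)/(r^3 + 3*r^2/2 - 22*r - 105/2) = 2*r*(r + 1)/(2*r^2 + 13*r + 21)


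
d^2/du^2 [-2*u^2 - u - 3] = -4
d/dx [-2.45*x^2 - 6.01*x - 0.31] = -4.9*x - 6.01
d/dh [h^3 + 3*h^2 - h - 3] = 3*h^2 + 6*h - 1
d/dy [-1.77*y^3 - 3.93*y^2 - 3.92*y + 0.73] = -5.31*y^2 - 7.86*y - 3.92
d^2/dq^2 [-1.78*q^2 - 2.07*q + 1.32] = -3.56000000000000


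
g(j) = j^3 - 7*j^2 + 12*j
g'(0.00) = 12.00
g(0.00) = 0.00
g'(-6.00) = 204.00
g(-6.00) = -540.00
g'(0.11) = 10.50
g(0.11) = 1.24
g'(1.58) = -2.63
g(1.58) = 5.43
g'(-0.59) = 21.30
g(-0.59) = -9.72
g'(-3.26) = 89.52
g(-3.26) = -148.16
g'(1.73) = -3.24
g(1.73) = 4.99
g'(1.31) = -1.19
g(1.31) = 5.96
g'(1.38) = -1.61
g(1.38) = 5.86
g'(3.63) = 0.71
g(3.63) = -0.85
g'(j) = 3*j^2 - 14*j + 12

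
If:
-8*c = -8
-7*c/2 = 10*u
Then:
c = 1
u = -7/20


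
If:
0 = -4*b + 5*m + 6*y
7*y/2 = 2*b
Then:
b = 7*y/4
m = y/5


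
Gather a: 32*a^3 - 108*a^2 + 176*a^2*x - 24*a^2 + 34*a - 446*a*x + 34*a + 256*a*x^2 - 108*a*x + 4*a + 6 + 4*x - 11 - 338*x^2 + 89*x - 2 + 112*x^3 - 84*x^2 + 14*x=32*a^3 + a^2*(176*x - 132) + a*(256*x^2 - 554*x + 72) + 112*x^3 - 422*x^2 + 107*x - 7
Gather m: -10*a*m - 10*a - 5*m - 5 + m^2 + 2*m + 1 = -10*a + m^2 + m*(-10*a - 3) - 4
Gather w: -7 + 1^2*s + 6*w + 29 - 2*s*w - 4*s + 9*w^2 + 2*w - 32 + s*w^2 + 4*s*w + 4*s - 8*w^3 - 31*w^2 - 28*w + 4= s - 8*w^3 + w^2*(s - 22) + w*(2*s - 20) - 6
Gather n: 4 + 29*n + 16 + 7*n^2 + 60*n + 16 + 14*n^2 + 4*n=21*n^2 + 93*n + 36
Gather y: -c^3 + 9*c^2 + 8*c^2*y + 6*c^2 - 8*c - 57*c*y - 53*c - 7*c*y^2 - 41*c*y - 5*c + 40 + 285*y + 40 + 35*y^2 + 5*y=-c^3 + 15*c^2 - 66*c + y^2*(35 - 7*c) + y*(8*c^2 - 98*c + 290) + 80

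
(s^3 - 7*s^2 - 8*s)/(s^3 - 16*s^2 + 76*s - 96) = s*(s + 1)/(s^2 - 8*s + 12)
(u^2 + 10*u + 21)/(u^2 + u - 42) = (u + 3)/(u - 6)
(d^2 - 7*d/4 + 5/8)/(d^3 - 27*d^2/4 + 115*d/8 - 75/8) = (2*d - 1)/(2*d^2 - 11*d + 15)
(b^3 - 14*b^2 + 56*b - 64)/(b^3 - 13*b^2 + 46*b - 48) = (b - 4)/(b - 3)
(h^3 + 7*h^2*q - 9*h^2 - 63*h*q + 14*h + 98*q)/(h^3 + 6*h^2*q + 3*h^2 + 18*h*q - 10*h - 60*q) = (h^2 + 7*h*q - 7*h - 49*q)/(h^2 + 6*h*q + 5*h + 30*q)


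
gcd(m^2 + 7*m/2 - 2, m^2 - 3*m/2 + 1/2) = m - 1/2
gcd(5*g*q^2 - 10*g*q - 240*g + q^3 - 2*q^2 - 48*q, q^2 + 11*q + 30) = q + 6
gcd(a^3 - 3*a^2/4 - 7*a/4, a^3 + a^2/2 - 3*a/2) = a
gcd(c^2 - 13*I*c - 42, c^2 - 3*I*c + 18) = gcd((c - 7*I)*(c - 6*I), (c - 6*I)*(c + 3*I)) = c - 6*I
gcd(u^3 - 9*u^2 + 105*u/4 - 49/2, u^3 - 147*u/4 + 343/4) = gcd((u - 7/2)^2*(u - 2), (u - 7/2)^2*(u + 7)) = u^2 - 7*u + 49/4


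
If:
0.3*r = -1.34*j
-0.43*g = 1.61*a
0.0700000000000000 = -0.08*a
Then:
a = -0.88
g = 3.28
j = -0.223880597014925*r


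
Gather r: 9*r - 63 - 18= 9*r - 81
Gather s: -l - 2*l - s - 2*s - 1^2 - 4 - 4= -3*l - 3*s - 9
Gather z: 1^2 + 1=2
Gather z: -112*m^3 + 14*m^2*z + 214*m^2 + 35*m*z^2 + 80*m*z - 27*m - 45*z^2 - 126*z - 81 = -112*m^3 + 214*m^2 - 27*m + z^2*(35*m - 45) + z*(14*m^2 + 80*m - 126) - 81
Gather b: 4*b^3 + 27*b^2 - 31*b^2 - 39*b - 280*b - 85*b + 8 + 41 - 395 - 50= 4*b^3 - 4*b^2 - 404*b - 396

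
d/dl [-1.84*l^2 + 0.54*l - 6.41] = 0.54 - 3.68*l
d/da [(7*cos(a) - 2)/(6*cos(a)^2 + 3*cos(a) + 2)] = 2*(21*cos(a)^2 - 12*cos(a) - 10)*sin(a)/(-6*sin(a)^2 + 3*cos(a) + 8)^2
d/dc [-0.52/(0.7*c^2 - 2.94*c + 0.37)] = (0.728*c - 1.5288)/(0.7*c^2 - 2.94*c + 0.37)^2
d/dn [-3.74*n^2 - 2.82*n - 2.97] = -7.48*n - 2.82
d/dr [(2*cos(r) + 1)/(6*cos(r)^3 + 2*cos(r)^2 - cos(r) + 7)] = (22*cos(r) + 11*cos(2*r) + 6*cos(3*r) - 4)*sin(r)/(6*cos(r)^3 + 2*cos(r)^2 - cos(r) + 7)^2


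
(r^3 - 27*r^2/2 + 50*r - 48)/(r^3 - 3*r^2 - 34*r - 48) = (r^2 - 11*r/2 + 6)/(r^2 + 5*r + 6)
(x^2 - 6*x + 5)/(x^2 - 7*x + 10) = (x - 1)/(x - 2)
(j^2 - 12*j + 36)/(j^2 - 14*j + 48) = (j - 6)/(j - 8)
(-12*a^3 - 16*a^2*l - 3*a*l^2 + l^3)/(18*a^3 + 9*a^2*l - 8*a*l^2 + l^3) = (-2*a - l)/(3*a - l)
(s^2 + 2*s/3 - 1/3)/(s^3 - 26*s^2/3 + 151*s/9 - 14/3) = 3*(s + 1)/(3*s^2 - 25*s + 42)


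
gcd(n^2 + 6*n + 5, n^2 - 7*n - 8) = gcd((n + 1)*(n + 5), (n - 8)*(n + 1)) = n + 1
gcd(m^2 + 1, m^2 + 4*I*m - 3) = m + I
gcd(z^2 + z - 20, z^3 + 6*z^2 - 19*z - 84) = z - 4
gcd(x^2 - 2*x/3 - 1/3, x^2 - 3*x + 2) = x - 1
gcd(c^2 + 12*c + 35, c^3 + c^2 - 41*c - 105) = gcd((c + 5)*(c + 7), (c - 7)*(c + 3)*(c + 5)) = c + 5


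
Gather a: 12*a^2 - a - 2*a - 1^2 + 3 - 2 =12*a^2 - 3*a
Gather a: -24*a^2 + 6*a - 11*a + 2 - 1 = -24*a^2 - 5*a + 1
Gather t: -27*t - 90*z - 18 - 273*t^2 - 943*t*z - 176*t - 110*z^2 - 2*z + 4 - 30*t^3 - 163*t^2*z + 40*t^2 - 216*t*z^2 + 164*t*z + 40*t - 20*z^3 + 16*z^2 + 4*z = -30*t^3 + t^2*(-163*z - 233) + t*(-216*z^2 - 779*z - 163) - 20*z^3 - 94*z^2 - 88*z - 14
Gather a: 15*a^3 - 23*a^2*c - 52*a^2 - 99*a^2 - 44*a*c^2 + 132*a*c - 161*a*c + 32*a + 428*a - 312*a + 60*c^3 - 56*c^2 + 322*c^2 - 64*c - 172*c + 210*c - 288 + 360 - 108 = 15*a^3 + a^2*(-23*c - 151) + a*(-44*c^2 - 29*c + 148) + 60*c^3 + 266*c^2 - 26*c - 36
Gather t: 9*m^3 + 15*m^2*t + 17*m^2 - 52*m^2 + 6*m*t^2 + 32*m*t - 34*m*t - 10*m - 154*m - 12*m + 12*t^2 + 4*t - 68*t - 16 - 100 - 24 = 9*m^3 - 35*m^2 - 176*m + t^2*(6*m + 12) + t*(15*m^2 - 2*m - 64) - 140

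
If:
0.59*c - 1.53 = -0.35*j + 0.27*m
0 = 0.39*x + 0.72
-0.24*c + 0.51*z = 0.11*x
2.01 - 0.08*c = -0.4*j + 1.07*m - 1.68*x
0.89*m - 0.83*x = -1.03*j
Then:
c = 2.20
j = -0.35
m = -1.32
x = -1.85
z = 0.64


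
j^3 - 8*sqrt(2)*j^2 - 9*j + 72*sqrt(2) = (j - 3)*(j + 3)*(j - 8*sqrt(2))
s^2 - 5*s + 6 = (s - 3)*(s - 2)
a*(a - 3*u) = a^2 - 3*a*u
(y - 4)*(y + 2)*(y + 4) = y^3 + 2*y^2 - 16*y - 32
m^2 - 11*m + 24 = (m - 8)*(m - 3)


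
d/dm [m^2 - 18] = 2*m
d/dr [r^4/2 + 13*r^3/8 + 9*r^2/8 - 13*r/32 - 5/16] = 2*r^3 + 39*r^2/8 + 9*r/4 - 13/32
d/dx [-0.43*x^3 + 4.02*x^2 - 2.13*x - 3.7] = -1.29*x^2 + 8.04*x - 2.13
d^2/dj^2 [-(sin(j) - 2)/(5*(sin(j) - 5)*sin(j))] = (sin(j)^2 - 3*sin(j) + 28 - 38/sin(j) - 60/sin(j)^2 + 100/sin(j)^3)/(5*(sin(j) - 5)^3)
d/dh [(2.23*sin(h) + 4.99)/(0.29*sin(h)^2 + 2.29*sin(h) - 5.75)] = (-2.8942*sin(h) + 0.32335*cos(2*h) - 24.57295)*cos(h)/(0.29*sin(h)^2 + 2.29*sin(h) - 5.75)^2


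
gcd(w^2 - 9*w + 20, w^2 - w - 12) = w - 4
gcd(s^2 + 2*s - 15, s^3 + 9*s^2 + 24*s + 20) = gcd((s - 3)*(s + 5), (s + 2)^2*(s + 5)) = s + 5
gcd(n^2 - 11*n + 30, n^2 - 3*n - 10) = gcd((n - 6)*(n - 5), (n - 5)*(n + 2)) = n - 5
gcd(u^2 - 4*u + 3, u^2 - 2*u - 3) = u - 3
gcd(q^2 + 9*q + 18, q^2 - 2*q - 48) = q + 6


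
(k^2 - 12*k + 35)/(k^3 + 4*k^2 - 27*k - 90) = (k - 7)/(k^2 + 9*k + 18)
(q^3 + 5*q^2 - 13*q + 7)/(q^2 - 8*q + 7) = (q^2 + 6*q - 7)/(q - 7)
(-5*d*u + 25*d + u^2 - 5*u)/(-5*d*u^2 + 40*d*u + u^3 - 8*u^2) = (u - 5)/(u*(u - 8))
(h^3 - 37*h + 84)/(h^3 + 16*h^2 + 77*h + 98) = (h^2 - 7*h + 12)/(h^2 + 9*h + 14)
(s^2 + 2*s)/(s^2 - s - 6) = s/(s - 3)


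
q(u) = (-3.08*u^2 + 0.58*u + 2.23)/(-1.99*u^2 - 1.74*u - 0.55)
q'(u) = (0.58 - 6.16*u)/(-1.99*u^2 - 1.74*u - 0.55) + (3.98*u + 1.74)*(-3.08*u^2 + 0.58*u + 2.23)/(-1.99*u^2 - 1.74*u - 0.55)^2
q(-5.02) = 1.87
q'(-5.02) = 0.06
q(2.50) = 0.90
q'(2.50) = 0.25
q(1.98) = 0.74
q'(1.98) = 0.38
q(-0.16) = -6.38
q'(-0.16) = 16.97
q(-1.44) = 2.30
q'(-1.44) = -0.13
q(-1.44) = 2.30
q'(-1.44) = -0.13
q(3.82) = 1.12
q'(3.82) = 0.11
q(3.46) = 1.07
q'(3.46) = 0.13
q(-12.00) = 1.68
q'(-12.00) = 0.01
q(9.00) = 1.36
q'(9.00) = 0.02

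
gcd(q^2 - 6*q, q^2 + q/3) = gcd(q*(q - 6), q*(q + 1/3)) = q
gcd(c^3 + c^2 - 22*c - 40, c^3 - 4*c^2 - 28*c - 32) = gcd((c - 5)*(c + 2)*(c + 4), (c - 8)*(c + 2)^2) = c + 2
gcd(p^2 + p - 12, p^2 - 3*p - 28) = p + 4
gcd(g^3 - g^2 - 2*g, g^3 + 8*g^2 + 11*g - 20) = 1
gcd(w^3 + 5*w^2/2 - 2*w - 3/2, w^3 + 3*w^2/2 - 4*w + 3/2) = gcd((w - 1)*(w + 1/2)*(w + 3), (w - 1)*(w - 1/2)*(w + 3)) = w^2 + 2*w - 3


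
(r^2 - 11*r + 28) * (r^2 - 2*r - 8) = r^4 - 13*r^3 + 42*r^2 + 32*r - 224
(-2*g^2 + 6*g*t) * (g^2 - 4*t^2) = -2*g^4 + 6*g^3*t + 8*g^2*t^2 - 24*g*t^3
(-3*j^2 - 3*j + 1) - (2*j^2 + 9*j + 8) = -5*j^2 - 12*j - 7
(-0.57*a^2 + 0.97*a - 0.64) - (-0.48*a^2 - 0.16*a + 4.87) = -0.09*a^2 + 1.13*a - 5.51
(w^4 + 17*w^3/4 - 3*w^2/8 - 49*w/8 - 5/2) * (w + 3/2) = w^5 + 23*w^4/4 + 6*w^3 - 107*w^2/16 - 187*w/16 - 15/4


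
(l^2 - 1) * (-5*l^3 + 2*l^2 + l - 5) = -5*l^5 + 2*l^4 + 6*l^3 - 7*l^2 - l + 5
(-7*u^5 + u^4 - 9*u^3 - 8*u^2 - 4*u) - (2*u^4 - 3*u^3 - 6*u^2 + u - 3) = -7*u^5 - u^4 - 6*u^3 - 2*u^2 - 5*u + 3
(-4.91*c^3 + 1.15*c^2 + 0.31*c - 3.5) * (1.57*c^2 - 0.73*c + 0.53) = -7.7087*c^5 + 5.3898*c^4 - 2.9551*c^3 - 5.1118*c^2 + 2.7193*c - 1.855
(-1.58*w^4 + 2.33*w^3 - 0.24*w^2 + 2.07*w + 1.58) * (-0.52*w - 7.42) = 0.8216*w^5 + 10.512*w^4 - 17.1638*w^3 + 0.7044*w^2 - 16.181*w - 11.7236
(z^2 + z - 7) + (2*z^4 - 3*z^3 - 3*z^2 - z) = 2*z^4 - 3*z^3 - 2*z^2 - 7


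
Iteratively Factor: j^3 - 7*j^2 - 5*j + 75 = (j - 5)*(j^2 - 2*j - 15) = (j - 5)^2*(j + 3)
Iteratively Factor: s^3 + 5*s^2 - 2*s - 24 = (s + 3)*(s^2 + 2*s - 8) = (s - 2)*(s + 3)*(s + 4)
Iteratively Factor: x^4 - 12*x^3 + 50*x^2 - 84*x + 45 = (x - 5)*(x^3 - 7*x^2 + 15*x - 9) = (x - 5)*(x - 3)*(x^2 - 4*x + 3) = (x - 5)*(x - 3)*(x - 1)*(x - 3)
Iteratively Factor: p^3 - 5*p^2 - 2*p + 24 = (p - 3)*(p^2 - 2*p - 8) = (p - 3)*(p + 2)*(p - 4)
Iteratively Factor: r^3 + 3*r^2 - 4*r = (r + 4)*(r^2 - r) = r*(r + 4)*(r - 1)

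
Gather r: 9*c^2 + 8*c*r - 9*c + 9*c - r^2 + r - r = 9*c^2 + 8*c*r - r^2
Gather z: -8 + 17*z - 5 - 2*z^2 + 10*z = -2*z^2 + 27*z - 13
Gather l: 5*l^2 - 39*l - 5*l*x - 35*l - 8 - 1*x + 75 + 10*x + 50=5*l^2 + l*(-5*x - 74) + 9*x + 117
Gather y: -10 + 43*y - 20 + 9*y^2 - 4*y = 9*y^2 + 39*y - 30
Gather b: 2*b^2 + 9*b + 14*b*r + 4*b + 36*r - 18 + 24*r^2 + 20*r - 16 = 2*b^2 + b*(14*r + 13) + 24*r^2 + 56*r - 34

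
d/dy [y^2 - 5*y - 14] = 2*y - 5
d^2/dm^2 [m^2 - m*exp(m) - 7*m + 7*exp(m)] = -m*exp(m) + 5*exp(m) + 2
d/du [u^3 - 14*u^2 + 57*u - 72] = 3*u^2 - 28*u + 57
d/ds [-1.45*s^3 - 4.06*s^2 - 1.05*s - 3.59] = -4.35*s^2 - 8.12*s - 1.05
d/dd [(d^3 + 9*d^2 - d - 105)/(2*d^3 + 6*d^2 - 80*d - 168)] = 3*(-d^2 + d - 14)/(d^4 - 8*d^3 - 8*d^2 + 96*d + 144)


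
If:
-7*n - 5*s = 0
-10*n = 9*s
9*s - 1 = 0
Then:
No Solution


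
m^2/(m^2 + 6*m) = m/(m + 6)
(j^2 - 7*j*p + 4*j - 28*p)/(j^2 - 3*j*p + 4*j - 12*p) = (-j + 7*p)/(-j + 3*p)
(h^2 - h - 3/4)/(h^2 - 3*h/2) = (h + 1/2)/h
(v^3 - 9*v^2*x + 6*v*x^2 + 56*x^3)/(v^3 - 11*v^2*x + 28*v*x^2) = (v + 2*x)/v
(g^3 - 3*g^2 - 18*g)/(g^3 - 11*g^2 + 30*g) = (g + 3)/(g - 5)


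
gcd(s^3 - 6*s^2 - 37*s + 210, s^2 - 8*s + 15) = s - 5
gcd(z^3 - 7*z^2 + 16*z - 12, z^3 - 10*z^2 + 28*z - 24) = z^2 - 4*z + 4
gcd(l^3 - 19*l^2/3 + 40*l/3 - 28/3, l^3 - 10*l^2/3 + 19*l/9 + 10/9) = l - 2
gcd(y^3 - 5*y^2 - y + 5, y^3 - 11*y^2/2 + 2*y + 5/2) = y^2 - 6*y + 5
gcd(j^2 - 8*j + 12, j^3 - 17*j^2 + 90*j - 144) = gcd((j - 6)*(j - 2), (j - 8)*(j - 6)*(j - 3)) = j - 6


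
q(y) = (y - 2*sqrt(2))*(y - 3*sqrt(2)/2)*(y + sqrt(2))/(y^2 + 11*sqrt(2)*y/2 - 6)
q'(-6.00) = -13.96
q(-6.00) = 19.72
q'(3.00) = 0.17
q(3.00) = 0.03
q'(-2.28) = -1.47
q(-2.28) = 1.05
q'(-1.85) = -1.20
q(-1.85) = 0.48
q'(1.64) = -0.70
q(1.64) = 0.18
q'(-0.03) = -1.57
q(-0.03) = -1.37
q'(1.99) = -0.26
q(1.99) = 0.03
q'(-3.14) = -2.28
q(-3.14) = 2.64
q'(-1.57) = -1.06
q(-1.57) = 0.16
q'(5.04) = 0.46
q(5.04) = 0.71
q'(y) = (-2*y - 11*sqrt(2)/2)*(y - 2*sqrt(2))*(y - 3*sqrt(2)/2)*(y + sqrt(2))/(y^2 + 11*sqrt(2)*y/2 - 6)^2 + (y - 2*sqrt(2))*(y - 3*sqrt(2)/2)/(y^2 + 11*sqrt(2)*y/2 - 6) + (y - 2*sqrt(2))*(y + sqrt(2))/(y^2 + 11*sqrt(2)*y/2 - 6) + (y - 3*sqrt(2)/2)*(y + sqrt(2))/(y^2 + 11*sqrt(2)*y/2 - 6)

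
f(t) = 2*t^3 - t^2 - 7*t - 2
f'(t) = 6*t^2 - 2*t - 7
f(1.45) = -8.16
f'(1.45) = 2.72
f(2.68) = 10.56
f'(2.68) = 30.73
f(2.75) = 12.78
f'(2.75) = 32.88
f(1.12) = -8.28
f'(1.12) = -1.71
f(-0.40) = 0.51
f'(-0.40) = -5.24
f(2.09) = -2.74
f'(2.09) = 15.03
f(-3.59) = -82.29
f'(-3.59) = 77.51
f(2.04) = -3.46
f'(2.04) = 13.89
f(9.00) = 1312.00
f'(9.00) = 461.00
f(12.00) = 3226.00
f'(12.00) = 833.00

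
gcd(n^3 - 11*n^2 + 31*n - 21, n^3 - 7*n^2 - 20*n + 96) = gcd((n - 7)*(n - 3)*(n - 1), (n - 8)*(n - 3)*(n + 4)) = n - 3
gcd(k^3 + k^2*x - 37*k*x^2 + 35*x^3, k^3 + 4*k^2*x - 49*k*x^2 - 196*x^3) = k + 7*x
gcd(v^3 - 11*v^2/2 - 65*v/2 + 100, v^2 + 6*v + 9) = 1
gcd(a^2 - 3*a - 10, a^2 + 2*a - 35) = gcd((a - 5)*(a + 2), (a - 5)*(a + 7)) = a - 5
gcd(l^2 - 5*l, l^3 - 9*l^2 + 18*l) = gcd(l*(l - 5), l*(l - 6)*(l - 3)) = l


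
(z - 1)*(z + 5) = z^2 + 4*z - 5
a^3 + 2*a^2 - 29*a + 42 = (a - 3)*(a - 2)*(a + 7)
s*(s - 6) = s^2 - 6*s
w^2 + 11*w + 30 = (w + 5)*(w + 6)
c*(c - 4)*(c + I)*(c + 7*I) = c^4 - 4*c^3 + 8*I*c^3 - 7*c^2 - 32*I*c^2 + 28*c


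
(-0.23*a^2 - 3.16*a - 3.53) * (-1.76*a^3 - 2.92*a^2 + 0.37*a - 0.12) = 0.4048*a^5 + 6.2332*a^4 + 15.3549*a^3 + 9.166*a^2 - 0.9269*a + 0.4236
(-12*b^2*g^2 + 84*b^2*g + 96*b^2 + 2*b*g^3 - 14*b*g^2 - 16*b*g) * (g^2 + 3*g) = -12*b^2*g^4 + 48*b^2*g^3 + 348*b^2*g^2 + 288*b^2*g + 2*b*g^5 - 8*b*g^4 - 58*b*g^3 - 48*b*g^2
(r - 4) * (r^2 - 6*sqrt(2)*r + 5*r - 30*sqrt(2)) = r^3 - 6*sqrt(2)*r^2 + r^2 - 20*r - 6*sqrt(2)*r + 120*sqrt(2)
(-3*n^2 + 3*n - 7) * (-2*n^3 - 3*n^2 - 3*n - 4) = 6*n^5 + 3*n^4 + 14*n^3 + 24*n^2 + 9*n + 28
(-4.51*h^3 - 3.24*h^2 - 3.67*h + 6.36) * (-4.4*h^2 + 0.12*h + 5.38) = 19.844*h^5 + 13.7148*h^4 - 8.5046*h^3 - 45.8556*h^2 - 18.9814*h + 34.2168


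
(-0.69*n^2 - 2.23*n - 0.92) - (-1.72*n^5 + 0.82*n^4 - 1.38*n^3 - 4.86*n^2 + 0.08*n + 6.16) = 1.72*n^5 - 0.82*n^4 + 1.38*n^3 + 4.17*n^2 - 2.31*n - 7.08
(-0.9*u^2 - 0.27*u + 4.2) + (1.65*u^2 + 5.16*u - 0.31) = 0.75*u^2 + 4.89*u + 3.89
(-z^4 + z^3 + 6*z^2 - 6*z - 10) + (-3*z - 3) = -z^4 + z^3 + 6*z^2 - 9*z - 13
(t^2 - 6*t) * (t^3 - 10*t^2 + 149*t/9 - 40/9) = t^5 - 16*t^4 + 689*t^3/9 - 934*t^2/9 + 80*t/3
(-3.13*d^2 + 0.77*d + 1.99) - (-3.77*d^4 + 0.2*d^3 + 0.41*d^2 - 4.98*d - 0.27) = 3.77*d^4 - 0.2*d^3 - 3.54*d^2 + 5.75*d + 2.26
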